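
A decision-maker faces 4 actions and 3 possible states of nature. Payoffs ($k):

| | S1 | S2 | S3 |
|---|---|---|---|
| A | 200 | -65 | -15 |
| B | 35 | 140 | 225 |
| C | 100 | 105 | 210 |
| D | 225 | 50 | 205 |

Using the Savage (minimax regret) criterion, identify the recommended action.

Column bests: S1=225, S2=140, S3=225.
A regrets: 25, 205, 240 → max 240
B regrets: 190, 0, 0 → max 190
C regrets: 125, 35, 15 → max 125
D regrets: 0, 90, 20 → max 90
Smallest max regret = 90 → D.

D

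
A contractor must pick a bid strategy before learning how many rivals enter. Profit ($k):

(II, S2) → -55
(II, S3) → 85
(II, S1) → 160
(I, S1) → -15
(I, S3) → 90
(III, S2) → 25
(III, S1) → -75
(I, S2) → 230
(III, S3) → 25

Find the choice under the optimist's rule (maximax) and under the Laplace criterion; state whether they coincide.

maximax → I; laplace → I (agree)

Row maxima: I=230, II=160, III=25
Best best-case = 230 → I.
Row averages: I=305/3, II=190/3, III=-25/3
Highest average = 305/3 → I.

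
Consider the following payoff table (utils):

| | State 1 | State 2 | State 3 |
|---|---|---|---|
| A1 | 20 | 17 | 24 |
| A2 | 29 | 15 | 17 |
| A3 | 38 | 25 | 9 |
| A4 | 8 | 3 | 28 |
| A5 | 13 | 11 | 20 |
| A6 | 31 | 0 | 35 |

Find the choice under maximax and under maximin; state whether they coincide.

maximax → A3; maximin → A1 (disagree)

Row maxima: A1=24, A2=29, A3=38, A4=28, A5=20, A6=35
Best best-case = 38 → A3.
Row minima: A1=17, A2=15, A3=9, A4=3, A5=11, A6=0
Best worst-case = 17 → A1.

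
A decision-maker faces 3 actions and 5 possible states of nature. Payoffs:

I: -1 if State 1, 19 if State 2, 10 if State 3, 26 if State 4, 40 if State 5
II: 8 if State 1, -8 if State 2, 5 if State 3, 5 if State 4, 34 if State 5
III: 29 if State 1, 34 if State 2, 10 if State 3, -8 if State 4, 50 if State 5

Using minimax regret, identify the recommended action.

I

Column bests: State 1=29, State 2=34, State 3=10, State 4=26, State 5=50.
I regrets: 30, 15, 0, 0, 10 → max 30
II regrets: 21, 42, 5, 21, 16 → max 42
III regrets: 0, 0, 0, 34, 0 → max 34
Smallest max regret = 30 → I.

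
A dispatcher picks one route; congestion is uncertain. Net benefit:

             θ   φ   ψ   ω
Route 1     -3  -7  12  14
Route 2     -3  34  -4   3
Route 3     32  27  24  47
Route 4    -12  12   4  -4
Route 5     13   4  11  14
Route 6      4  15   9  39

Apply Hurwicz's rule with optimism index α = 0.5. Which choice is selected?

Route 3

Route 1: 0.5·14 + 0.5·(-7) = 3.5
Route 2: 0.5·34 + 0.5·(-4) = 15
Route 3: 0.5·47 + 0.5·24 = 35.5
Route 4: 0.5·12 + 0.5·(-12) = 0
Route 5: 0.5·14 + 0.5·4 = 9
Route 6: 0.5·39 + 0.5·4 = 21.5
Highest Hurwicz score = 35.5 → Route 3.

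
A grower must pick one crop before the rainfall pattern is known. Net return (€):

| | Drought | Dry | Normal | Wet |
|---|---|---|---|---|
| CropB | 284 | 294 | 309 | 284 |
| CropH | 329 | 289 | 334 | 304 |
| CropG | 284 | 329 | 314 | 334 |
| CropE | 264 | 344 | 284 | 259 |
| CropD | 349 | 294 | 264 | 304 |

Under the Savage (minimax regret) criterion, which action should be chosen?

Column bests: Drought=349, Dry=344, Normal=334, Wet=334.
CropB regrets: 65, 50, 25, 50 → max 65
CropH regrets: 20, 55, 0, 30 → max 55
CropG regrets: 65, 15, 20, 0 → max 65
CropE regrets: 85, 0, 50, 75 → max 85
CropD regrets: 0, 50, 70, 30 → max 70
Smallest max regret = 55 → CropH.

CropH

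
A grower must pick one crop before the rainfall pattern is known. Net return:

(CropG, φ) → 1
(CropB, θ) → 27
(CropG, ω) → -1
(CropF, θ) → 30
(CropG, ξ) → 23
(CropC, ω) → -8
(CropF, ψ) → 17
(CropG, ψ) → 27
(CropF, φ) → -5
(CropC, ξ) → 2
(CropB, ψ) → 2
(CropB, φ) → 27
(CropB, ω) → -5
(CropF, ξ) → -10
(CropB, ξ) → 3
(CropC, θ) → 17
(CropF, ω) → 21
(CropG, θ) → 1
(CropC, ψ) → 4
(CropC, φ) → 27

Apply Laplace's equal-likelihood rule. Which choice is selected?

Row averages: CropF=10.6, CropG=10.2, CropC=8.4, CropB=10.8
Highest average = 10.8 → CropB.

CropB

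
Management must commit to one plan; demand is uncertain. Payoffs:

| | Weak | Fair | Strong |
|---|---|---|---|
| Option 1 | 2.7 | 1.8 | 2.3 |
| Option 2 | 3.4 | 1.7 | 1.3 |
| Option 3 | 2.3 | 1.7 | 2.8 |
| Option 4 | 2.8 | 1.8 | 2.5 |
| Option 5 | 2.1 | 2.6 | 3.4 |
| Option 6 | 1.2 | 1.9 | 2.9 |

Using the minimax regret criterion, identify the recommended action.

Option 4

Column bests: Weak=3.4, Fair=2.6, Strong=3.4.
Option 1 regrets: 0.7, 0.8, 1.1 → max 1.1
Option 2 regrets: 0.0, 0.9, 2.1 → max 2.1
Option 3 regrets: 1.1, 0.9, 0.6 → max 1.1
Option 4 regrets: 0.6, 0.8, 0.9 → max 0.9
Option 5 regrets: 1.3, 0.0, 0.0 → max 1.3
Option 6 regrets: 2.2, 0.7, 0.5 → max 2.2
Smallest max regret = 0.9 → Option 4.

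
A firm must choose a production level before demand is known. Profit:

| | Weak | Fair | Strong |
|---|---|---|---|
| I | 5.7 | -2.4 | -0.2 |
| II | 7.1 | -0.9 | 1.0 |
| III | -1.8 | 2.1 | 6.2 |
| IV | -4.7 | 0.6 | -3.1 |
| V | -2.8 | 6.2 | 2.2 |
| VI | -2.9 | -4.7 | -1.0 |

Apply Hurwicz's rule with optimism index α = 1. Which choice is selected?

I: 1·5.7 + 0·(-2.4) = 5.7
II: 1·7.1 + 0·(-0.9) = 7.1
III: 1·6.2 + 0·(-1.8) = 6.2
IV: 1·0.6 + 0·(-4.7) = 0.6
V: 1·6.2 + 0·(-2.8) = 6.2
VI: 1·(-1.0) + 0·(-4.7) = -1
Highest Hurwicz score = 7.1 → II.

II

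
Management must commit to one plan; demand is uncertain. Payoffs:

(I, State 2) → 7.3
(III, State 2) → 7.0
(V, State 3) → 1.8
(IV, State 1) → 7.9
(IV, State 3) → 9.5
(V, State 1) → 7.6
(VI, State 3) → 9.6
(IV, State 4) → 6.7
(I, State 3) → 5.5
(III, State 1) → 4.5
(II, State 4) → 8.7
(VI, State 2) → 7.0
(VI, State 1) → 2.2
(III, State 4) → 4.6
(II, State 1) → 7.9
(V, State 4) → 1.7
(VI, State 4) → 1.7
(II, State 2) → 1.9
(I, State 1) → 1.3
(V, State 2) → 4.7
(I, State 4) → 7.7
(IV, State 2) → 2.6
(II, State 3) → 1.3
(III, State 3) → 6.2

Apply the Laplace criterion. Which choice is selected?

IV

Row averages: I=5.45, II=4.95, III=5.575, IV=6.675, V=3.95, VI=5.125
Highest average = 6.675 → IV.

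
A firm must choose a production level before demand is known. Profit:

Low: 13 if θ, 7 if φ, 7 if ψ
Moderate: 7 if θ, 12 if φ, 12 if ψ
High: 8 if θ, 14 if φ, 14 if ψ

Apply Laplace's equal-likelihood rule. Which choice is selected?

Row averages: Low=9, Moderate=31/3, High=12
Highest average = 12 → High.

High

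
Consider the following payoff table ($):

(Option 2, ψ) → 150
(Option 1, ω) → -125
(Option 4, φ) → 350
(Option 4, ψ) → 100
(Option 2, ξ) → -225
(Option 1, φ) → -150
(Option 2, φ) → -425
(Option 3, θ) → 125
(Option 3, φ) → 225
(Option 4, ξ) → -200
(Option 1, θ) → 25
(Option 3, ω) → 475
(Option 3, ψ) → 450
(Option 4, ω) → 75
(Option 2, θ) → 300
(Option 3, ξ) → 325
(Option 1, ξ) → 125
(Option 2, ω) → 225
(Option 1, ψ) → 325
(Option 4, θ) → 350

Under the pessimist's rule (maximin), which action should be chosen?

Row minima: Option 1=-150, Option 2=-425, Option 3=125, Option 4=-200
Best worst-case = 125 → Option 3.

Option 3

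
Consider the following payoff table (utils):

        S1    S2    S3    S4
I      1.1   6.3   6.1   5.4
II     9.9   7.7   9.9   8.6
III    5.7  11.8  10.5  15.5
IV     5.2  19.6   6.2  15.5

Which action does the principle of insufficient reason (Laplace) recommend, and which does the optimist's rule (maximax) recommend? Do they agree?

Row averages: I=4.725, II=9.025, III=10.875, IV=11.625
Highest average = 11.625 → IV.
Row maxima: I=6.3, II=9.9, III=15.5, IV=19.6
Best best-case = 19.6 → IV.

laplace → IV; maximax → IV (agree)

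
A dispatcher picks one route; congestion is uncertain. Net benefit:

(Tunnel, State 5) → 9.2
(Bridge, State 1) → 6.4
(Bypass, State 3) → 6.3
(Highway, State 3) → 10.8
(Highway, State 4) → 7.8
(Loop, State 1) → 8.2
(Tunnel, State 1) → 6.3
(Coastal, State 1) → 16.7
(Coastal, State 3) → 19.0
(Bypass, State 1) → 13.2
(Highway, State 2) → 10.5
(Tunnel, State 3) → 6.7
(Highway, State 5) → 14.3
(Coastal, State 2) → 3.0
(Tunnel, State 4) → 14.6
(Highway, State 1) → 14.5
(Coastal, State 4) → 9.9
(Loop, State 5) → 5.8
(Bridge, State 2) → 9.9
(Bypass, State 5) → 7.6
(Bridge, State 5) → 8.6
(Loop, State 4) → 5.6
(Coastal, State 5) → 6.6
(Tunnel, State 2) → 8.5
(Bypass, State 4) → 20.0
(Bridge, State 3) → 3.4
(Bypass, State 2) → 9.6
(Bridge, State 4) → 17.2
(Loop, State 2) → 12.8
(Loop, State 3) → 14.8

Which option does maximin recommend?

Row minima: Tunnel=6.3, Coastal=3.0, Highway=7.8, Bypass=6.3, Bridge=3.4, Loop=5.6
Best worst-case = 7.8 → Highway.

Highway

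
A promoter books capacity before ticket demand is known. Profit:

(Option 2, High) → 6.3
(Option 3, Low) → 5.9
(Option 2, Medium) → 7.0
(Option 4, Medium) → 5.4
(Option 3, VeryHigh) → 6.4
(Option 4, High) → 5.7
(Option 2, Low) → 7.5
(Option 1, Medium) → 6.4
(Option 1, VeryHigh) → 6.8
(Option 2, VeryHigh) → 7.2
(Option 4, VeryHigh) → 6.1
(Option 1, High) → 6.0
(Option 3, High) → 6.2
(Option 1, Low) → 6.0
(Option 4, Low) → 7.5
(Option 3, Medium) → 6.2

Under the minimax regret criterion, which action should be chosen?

Column bests: Low=7.5, Medium=7.0, High=6.3, VeryHigh=7.2.
Option 1 regrets: 1.5, 0.6, 0.3, 0.4 → max 1.5
Option 2 regrets: 0.0, 0.0, 0.0, 0.0 → max 0.0
Option 3 regrets: 1.6, 0.8, 0.1, 0.8 → max 1.6
Option 4 regrets: 0.0, 1.6, 0.6, 1.1 → max 1.6
Smallest max regret = 0.0 → Option 2.

Option 2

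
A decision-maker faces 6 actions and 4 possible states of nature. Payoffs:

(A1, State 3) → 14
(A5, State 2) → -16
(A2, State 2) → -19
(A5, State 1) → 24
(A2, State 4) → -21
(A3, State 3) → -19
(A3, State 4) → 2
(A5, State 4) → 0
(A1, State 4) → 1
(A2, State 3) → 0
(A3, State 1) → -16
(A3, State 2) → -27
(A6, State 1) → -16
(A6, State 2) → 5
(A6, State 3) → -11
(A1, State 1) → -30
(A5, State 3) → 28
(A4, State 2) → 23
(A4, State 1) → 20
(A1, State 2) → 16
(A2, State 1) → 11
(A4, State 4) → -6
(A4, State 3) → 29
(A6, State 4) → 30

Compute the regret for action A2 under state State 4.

51

Best payoff under State 4 is 30.
Regret = 30 − (-21) = 51.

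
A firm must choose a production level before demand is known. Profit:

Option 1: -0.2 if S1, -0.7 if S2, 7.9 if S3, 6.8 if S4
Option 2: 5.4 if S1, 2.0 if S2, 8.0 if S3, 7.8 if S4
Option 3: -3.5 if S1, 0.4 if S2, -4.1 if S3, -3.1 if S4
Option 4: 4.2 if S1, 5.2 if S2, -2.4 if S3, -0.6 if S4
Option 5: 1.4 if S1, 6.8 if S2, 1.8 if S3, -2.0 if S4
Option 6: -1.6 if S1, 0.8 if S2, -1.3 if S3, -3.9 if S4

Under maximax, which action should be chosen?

Option 2

Row maxima: Option 1=7.9, Option 2=8.0, Option 3=0.4, Option 4=5.2, Option 5=6.8, Option 6=0.8
Best best-case = 8.0 → Option 2.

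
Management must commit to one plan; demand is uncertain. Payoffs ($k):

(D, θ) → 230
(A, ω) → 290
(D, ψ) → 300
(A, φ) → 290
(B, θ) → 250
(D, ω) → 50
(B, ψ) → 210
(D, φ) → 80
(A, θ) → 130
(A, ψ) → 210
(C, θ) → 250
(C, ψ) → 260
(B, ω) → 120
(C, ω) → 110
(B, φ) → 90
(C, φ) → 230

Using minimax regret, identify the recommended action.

Column bests: θ=250, φ=290, ψ=300, ω=290.
A regrets: 120, 0, 90, 0 → max 120
B regrets: 0, 200, 90, 170 → max 200
C regrets: 0, 60, 40, 180 → max 180
D regrets: 20, 210, 0, 240 → max 240
Smallest max regret = 120 → A.

A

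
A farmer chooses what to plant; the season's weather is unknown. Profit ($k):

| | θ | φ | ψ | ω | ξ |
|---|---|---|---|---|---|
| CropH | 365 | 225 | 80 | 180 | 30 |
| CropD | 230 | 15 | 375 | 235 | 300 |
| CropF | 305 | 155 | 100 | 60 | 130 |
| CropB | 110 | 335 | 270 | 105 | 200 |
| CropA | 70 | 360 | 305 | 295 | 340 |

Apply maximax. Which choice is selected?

CropD

Row maxima: CropH=365, CropD=375, CropF=305, CropB=335, CropA=360
Best best-case = 375 → CropD.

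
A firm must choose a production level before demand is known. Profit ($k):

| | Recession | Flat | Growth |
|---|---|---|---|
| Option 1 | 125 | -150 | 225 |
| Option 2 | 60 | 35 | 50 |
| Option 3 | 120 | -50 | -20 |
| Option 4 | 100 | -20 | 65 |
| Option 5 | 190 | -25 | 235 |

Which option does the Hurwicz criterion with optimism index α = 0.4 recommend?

Option 1: 0.4·225 + 0.6·(-150) = 0
Option 2: 0.4·60 + 0.6·35 = 45
Option 3: 0.4·120 + 0.6·(-50) = 18
Option 4: 0.4·100 + 0.6·(-20) = 28
Option 5: 0.4·235 + 0.6·(-25) = 79
Highest Hurwicz score = 79 → Option 5.

Option 5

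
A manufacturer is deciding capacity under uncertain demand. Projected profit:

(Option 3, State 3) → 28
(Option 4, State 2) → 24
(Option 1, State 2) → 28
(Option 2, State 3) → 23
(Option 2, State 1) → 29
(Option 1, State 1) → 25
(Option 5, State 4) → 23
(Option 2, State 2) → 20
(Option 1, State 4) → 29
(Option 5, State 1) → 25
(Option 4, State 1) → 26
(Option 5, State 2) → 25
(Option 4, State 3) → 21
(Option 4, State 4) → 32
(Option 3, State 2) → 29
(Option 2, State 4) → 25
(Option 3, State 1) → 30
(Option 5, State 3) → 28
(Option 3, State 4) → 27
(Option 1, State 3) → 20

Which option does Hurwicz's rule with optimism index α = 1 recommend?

Option 1: 1·29 + 0·20 = 29
Option 2: 1·29 + 0·20 = 29
Option 3: 1·30 + 0·27 = 30
Option 4: 1·32 + 0·21 = 32
Option 5: 1·28 + 0·23 = 28
Highest Hurwicz score = 32 → Option 4.

Option 4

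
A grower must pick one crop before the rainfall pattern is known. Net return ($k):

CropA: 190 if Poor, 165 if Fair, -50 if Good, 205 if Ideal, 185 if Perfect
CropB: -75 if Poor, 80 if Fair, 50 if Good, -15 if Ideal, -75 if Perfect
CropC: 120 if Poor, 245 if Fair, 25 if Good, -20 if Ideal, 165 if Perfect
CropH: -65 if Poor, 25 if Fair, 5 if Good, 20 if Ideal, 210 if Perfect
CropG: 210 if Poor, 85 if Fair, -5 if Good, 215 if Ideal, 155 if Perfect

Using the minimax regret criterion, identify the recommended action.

CropA

Column bests: Poor=210, Fair=245, Good=50, Ideal=215, Perfect=210.
CropA regrets: 20, 80, 100, 10, 25 → max 100
CropB regrets: 285, 165, 0, 230, 285 → max 285
CropC regrets: 90, 0, 25, 235, 45 → max 235
CropH regrets: 275, 220, 45, 195, 0 → max 275
CropG regrets: 0, 160, 55, 0, 55 → max 160
Smallest max regret = 100 → CropA.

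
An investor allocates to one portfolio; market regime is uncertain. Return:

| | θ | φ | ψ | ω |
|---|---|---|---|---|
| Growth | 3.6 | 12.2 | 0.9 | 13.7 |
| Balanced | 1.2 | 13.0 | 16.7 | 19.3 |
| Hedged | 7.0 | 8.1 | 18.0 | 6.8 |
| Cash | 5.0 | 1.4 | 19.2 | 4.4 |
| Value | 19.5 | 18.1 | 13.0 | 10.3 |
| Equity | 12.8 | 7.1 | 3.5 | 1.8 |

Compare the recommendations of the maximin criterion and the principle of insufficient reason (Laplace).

Row minima: Growth=0.9, Balanced=1.2, Hedged=6.8, Cash=1.4, Value=10.3, Equity=1.8
Best worst-case = 10.3 → Value.
Row averages: Growth=7.6, Balanced=12.55, Hedged=9.975, Cash=7.5, Value=15.225, Equity=6.3
Highest average = 15.225 → Value.

maximin → Value; laplace → Value (agree)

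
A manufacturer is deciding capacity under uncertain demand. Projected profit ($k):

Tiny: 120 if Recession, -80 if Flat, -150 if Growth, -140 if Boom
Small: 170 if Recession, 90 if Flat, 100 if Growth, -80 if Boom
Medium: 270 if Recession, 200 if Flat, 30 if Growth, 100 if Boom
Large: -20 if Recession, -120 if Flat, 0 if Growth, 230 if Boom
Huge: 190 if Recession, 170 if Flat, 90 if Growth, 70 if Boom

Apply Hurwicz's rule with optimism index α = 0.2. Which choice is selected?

Huge

Tiny: 0.2·120 + 0.8·(-150) = -96
Small: 0.2·170 + 0.8·(-80) = -30
Medium: 0.2·270 + 0.8·30 = 78
Large: 0.2·230 + 0.8·(-120) = -50
Huge: 0.2·190 + 0.8·70 = 94
Highest Hurwicz score = 94 → Huge.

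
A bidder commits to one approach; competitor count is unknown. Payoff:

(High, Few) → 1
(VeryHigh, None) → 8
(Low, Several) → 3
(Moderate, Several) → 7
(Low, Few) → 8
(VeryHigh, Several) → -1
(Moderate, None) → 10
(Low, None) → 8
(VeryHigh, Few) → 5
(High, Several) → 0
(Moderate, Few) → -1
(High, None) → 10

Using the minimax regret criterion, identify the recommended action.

Column bests: None=10, Few=8, Several=7.
Low regrets: 2, 0, 4 → max 4
Moderate regrets: 0, 9, 0 → max 9
High regrets: 0, 7, 7 → max 7
VeryHigh regrets: 2, 3, 8 → max 8
Smallest max regret = 4 → Low.

Low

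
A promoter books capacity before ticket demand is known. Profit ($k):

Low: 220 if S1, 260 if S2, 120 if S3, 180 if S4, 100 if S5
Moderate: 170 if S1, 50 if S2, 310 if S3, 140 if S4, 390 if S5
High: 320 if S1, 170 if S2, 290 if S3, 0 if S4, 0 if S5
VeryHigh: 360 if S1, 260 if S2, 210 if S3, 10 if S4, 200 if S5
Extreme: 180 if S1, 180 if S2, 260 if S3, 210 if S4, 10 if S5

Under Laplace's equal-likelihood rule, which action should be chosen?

Moderate

Row averages: Low=176, Moderate=212, High=156, VeryHigh=208, Extreme=168
Highest average = 212 → Moderate.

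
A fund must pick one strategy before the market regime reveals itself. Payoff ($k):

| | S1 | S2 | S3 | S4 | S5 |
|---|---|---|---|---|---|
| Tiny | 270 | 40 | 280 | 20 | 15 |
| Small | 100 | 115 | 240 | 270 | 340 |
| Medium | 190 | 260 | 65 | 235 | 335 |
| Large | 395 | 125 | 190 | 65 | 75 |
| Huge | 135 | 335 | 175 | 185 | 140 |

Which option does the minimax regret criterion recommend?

Column bests: S1=395, S2=335, S3=280, S4=270, S5=340.
Tiny regrets: 125, 295, 0, 250, 325 → max 325
Small regrets: 295, 220, 40, 0, 0 → max 295
Medium regrets: 205, 75, 215, 35, 5 → max 215
Large regrets: 0, 210, 90, 205, 265 → max 265
Huge regrets: 260, 0, 105, 85, 200 → max 260
Smallest max regret = 215 → Medium.

Medium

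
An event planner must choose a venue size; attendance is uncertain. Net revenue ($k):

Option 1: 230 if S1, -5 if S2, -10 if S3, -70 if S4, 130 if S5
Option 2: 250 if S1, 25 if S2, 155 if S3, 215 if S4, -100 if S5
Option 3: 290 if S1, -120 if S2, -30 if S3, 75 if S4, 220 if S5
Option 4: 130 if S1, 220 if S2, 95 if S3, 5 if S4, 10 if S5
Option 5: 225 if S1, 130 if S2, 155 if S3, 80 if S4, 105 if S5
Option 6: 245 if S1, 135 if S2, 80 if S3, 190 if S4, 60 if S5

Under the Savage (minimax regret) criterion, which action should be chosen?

Option 5

Column bests: S1=290, S2=220, S3=155, S4=215, S5=220.
Option 1 regrets: 60, 225, 165, 285, 90 → max 285
Option 2 regrets: 40, 195, 0, 0, 320 → max 320
Option 3 regrets: 0, 340, 185, 140, 0 → max 340
Option 4 regrets: 160, 0, 60, 210, 210 → max 210
Option 5 regrets: 65, 90, 0, 135, 115 → max 135
Option 6 regrets: 45, 85, 75, 25, 160 → max 160
Smallest max regret = 135 → Option 5.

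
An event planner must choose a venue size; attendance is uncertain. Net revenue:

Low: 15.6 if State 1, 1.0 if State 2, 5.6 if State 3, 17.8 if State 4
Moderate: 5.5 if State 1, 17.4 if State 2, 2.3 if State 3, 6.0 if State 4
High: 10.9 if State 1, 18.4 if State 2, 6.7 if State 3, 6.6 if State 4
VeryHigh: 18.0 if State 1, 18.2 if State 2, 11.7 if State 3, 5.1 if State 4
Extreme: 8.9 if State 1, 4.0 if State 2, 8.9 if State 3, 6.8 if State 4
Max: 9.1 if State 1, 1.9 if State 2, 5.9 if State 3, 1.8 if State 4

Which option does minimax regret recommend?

High

Column bests: State 1=18.0, State 2=18.4, State 3=11.7, State 4=17.8.
Low regrets: 2.4, 17.4, 6.1, 0.0 → max 17.4
Moderate regrets: 12.5, 1.0, 9.4, 11.8 → max 12.5
High regrets: 7.1, 0.0, 5.0, 11.2 → max 11.2
VeryHigh regrets: 0.0, 0.2, 0.0, 12.7 → max 12.7
Extreme regrets: 9.1, 14.4, 2.8, 11.0 → max 14.4
Max regrets: 8.9, 16.5, 5.8, 16.0 → max 16.5
Smallest max regret = 11.2 → High.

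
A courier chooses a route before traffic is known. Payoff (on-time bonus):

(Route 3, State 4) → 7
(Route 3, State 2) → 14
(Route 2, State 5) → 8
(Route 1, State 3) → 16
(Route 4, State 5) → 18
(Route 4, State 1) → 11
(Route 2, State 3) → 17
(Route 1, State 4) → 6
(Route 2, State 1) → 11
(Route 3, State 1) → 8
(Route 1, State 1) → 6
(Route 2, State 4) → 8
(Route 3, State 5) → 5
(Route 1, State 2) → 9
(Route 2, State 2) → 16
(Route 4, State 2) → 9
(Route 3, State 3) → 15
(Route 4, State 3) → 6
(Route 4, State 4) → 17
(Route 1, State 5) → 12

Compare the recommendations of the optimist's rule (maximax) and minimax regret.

maximax → Route 4; minimax regret → Route 2 (disagree)

Row maxima: Route 1=16, Route 2=17, Route 3=15, Route 4=18
Best best-case = 18 → Route 4.
Column bests: State 1=11, State 2=16, State 3=17, State 4=17, State 5=18.
Route 1 regrets: 5, 7, 1, 11, 6 → max 11
Route 2 regrets: 0, 0, 0, 9, 10 → max 10
Route 3 regrets: 3, 2, 2, 10, 13 → max 13
Route 4 regrets: 0, 7, 11, 0, 0 → max 11
Smallest max regret = 10 → Route 2.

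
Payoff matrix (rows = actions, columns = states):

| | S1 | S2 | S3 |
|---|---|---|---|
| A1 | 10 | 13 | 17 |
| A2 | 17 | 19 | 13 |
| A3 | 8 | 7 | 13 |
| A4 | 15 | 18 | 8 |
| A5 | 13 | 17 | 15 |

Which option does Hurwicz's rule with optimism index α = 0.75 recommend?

A2

A1: 0.75·17 + 0.25·10 = 15.25
A2: 0.75·19 + 0.25·13 = 17.5
A3: 0.75·13 + 0.25·7 = 11.5
A4: 0.75·18 + 0.25·8 = 15.5
A5: 0.75·17 + 0.25·13 = 16
Highest Hurwicz score = 17.5 → A2.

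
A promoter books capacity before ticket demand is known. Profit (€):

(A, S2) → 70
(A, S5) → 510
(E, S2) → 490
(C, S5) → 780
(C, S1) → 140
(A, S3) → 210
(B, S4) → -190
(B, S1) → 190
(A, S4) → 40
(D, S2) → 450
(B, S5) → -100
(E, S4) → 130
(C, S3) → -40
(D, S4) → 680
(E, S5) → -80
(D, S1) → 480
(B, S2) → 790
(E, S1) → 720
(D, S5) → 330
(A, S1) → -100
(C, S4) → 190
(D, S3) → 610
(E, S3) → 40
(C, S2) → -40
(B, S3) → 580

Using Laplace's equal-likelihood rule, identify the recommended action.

D

Row averages: A=146, B=254, C=206, D=510, E=260
Highest average = 510 → D.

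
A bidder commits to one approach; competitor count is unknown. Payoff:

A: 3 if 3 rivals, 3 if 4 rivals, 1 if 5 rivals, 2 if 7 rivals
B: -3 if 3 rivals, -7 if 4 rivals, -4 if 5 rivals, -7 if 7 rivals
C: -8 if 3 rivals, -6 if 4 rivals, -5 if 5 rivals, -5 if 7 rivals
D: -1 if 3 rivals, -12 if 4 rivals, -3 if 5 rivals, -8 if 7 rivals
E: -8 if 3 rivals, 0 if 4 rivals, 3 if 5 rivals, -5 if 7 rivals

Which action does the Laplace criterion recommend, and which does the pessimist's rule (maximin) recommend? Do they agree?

Row averages: A=2.25, B=-5.25, C=-6, D=-6, E=-2.5
Highest average = 2.25 → A.
Row minima: A=1, B=-7, C=-8, D=-12, E=-8
Best worst-case = 1 → A.

laplace → A; maximin → A (agree)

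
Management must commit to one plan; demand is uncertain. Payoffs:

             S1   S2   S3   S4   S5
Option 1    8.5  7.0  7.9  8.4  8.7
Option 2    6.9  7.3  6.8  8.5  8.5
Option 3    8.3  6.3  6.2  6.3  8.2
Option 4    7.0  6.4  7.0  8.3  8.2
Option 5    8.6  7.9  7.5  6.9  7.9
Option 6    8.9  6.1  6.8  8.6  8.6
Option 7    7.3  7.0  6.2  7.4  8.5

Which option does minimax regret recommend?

Option 1

Column bests: S1=8.9, S2=7.9, S3=7.9, S4=8.6, S5=8.7.
Option 1 regrets: 0.4, 0.9, 0.0, 0.2, 0.0 → max 0.9
Option 2 regrets: 2.0, 0.6, 1.1, 0.1, 0.2 → max 2.0
Option 3 regrets: 0.6, 1.6, 1.7, 2.3, 0.5 → max 2.3
Option 4 regrets: 1.9, 1.5, 0.9, 0.3, 0.5 → max 1.9
Option 5 regrets: 0.3, 0.0, 0.4, 1.7, 0.8 → max 1.7
Option 6 regrets: 0.0, 1.8, 1.1, 0.0, 0.1 → max 1.8
Option 7 regrets: 1.6, 0.9, 1.7, 1.2, 0.2 → max 1.7
Smallest max regret = 0.9 → Option 1.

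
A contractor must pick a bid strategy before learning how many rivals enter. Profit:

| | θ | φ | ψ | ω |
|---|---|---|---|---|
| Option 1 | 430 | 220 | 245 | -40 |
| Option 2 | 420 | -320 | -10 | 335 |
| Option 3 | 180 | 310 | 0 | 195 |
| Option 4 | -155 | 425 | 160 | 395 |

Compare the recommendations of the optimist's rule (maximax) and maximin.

maximax → Option 1; maximin → Option 3 (disagree)

Row maxima: Option 1=430, Option 2=420, Option 3=310, Option 4=425
Best best-case = 430 → Option 1.
Row minima: Option 1=-40, Option 2=-320, Option 3=0, Option 4=-155
Best worst-case = 0 → Option 3.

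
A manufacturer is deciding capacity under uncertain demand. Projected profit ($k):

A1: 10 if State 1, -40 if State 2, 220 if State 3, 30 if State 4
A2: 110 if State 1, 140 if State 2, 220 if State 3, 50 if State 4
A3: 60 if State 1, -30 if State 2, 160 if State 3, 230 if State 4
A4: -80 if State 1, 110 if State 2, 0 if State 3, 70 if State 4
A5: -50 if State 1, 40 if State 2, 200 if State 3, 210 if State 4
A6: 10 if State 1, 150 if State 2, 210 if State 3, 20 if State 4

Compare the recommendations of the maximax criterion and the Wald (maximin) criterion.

Row maxima: A1=220, A2=220, A3=230, A4=110, A5=210, A6=210
Best best-case = 230 → A3.
Row minima: A1=-40, A2=50, A3=-30, A4=-80, A5=-50, A6=10
Best worst-case = 50 → A2.

maximax → A3; maximin → A2 (disagree)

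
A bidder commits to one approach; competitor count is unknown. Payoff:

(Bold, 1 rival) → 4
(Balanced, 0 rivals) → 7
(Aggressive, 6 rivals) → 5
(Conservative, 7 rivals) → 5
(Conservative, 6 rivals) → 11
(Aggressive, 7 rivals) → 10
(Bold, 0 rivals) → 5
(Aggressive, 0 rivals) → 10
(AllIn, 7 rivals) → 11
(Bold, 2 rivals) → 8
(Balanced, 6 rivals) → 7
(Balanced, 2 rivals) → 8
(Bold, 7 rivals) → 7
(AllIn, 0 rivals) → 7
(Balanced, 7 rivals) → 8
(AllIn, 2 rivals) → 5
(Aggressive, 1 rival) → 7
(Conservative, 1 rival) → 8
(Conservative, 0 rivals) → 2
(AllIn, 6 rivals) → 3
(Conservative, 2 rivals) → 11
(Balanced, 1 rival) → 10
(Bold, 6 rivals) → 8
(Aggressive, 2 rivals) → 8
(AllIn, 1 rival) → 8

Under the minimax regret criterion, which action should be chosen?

Balanced

Column bests: 0 rivals=10, 1 rival=10, 2 rivals=11, 6 rivals=11, 7 rivals=11.
Conservative regrets: 8, 2, 0, 0, 6 → max 8
Balanced regrets: 3, 0, 3, 4, 3 → max 4
Aggressive regrets: 0, 3, 3, 6, 1 → max 6
Bold regrets: 5, 6, 3, 3, 4 → max 6
AllIn regrets: 3, 2, 6, 8, 0 → max 8
Smallest max regret = 4 → Balanced.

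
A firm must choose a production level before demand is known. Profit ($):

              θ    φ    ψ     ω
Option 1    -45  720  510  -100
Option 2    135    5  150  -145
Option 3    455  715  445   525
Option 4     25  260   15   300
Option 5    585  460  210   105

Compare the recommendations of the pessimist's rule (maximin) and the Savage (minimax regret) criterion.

Row minima: Option 1=-100, Option 2=-145, Option 3=445, Option 4=15, Option 5=105
Best worst-case = 445 → Option 3.
Column bests: θ=585, φ=720, ψ=510, ω=525.
Option 1 regrets: 630, 0, 0, 625 → max 630
Option 2 regrets: 450, 715, 360, 670 → max 715
Option 3 regrets: 130, 5, 65, 0 → max 130
Option 4 regrets: 560, 460, 495, 225 → max 560
Option 5 regrets: 0, 260, 300, 420 → max 420
Smallest max regret = 130 → Option 3.

maximin → Option 3; minimax regret → Option 3 (agree)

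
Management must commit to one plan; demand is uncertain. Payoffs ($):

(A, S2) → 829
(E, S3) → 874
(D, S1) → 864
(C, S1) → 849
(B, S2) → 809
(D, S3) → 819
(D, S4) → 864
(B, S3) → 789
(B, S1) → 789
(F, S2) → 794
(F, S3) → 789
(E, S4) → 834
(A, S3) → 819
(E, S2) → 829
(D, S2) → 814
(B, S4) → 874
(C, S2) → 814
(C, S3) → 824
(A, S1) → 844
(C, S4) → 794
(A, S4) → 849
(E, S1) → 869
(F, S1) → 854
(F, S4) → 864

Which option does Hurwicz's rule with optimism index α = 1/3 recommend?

E

A: 1/3·849 + 2/3·819 = 829
B: 1/3·874 + 2/3·789 = 2452/3
C: 1/3·849 + 2/3·794 = 2437/3
D: 1/3·864 + 2/3·814 = 2492/3
E: 1/3·874 + 2/3·829 = 844
F: 1/3·864 + 2/3·789 = 814
Highest Hurwicz score = 844 → E.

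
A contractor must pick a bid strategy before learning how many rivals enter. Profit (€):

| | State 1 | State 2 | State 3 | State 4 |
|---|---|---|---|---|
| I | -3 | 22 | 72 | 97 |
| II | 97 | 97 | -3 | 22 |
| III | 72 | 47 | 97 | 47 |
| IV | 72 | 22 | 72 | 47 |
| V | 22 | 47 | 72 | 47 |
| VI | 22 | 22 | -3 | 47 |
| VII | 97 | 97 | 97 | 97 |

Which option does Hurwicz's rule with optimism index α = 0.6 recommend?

VII

I: 0.6·97 + 0.4·(-3) = 57
II: 0.6·97 + 0.4·(-3) = 57
III: 0.6·97 + 0.4·47 = 77
IV: 0.6·72 + 0.4·22 = 52
V: 0.6·72 + 0.4·22 = 52
VI: 0.6·47 + 0.4·(-3) = 27
VII: 0.6·97 + 0.4·97 = 97
Highest Hurwicz score = 97 → VII.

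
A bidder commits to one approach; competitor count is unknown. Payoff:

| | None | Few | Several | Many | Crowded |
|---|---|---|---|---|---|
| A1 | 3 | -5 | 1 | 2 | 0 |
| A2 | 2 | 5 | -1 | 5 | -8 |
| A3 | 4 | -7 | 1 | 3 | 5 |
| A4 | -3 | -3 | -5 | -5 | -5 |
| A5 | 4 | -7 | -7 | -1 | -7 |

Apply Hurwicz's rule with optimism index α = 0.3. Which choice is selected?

A1

A1: 0.3·3 + 0.7·(-5) = -2.6
A2: 0.3·5 + 0.7·(-8) = -4.1
A3: 0.3·5 + 0.7·(-7) = -3.4
A4: 0.3·(-3) + 0.7·(-5) = -4.4
A5: 0.3·4 + 0.7·(-7) = -3.7
Highest Hurwicz score = -2.6 → A1.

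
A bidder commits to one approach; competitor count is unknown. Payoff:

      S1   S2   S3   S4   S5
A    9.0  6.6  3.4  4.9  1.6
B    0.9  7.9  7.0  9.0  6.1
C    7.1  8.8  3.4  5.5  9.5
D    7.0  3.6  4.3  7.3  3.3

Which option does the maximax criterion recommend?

Row maxima: A=9.0, B=9.0, C=9.5, D=7.3
Best best-case = 9.5 → C.

C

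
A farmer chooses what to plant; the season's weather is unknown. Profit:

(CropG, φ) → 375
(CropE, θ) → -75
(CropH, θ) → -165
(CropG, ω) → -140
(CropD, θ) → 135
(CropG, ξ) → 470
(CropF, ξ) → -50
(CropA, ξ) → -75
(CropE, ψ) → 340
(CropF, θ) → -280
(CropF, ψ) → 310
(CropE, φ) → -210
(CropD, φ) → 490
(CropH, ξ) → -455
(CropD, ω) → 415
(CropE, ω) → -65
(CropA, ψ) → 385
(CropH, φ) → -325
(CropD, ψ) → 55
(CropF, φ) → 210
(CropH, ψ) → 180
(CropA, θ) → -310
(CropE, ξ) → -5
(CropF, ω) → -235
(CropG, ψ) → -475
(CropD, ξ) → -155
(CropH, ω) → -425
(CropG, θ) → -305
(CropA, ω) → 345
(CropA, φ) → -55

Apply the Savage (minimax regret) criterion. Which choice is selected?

Column bests: θ=135, φ=490, ψ=385, ω=415, ξ=470.
CropF regrets: 415, 280, 75, 650, 520 → max 650
CropG regrets: 440, 115, 860, 555, 0 → max 860
CropE regrets: 210, 700, 45, 480, 475 → max 700
CropA regrets: 445, 545, 0, 70, 545 → max 545
CropH regrets: 300, 815, 205, 840, 925 → max 925
CropD regrets: 0, 0, 330, 0, 625 → max 625
Smallest max regret = 545 → CropA.

CropA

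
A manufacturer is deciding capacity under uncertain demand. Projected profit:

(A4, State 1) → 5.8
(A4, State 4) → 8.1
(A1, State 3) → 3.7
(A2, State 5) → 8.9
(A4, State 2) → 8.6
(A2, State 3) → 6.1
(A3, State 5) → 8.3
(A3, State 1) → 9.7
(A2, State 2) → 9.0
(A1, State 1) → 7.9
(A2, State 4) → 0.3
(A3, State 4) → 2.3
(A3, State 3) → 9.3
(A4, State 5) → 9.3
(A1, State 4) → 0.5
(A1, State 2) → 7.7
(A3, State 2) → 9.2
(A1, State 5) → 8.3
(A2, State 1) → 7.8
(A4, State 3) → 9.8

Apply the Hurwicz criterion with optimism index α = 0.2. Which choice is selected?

A1: 0.2·8.3 + 0.8·0.5 = 2.06
A2: 0.2·9.0 + 0.8·0.3 = 2.04
A3: 0.2·9.7 + 0.8·2.3 = 3.78
A4: 0.2·9.8 + 0.8·5.8 = 6.6
Highest Hurwicz score = 6.6 → A4.

A4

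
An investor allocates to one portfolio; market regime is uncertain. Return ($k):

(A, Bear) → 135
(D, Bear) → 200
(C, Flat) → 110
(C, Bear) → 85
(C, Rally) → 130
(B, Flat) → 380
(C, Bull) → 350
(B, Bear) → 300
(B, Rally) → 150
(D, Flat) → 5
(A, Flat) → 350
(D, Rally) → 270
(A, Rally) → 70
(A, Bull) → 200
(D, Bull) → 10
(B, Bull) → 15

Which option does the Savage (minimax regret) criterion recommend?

Column bests: Bear=300, Flat=380, Bull=350, Rally=270.
A regrets: 165, 30, 150, 200 → max 200
B regrets: 0, 0, 335, 120 → max 335
C regrets: 215, 270, 0, 140 → max 270
D regrets: 100, 375, 340, 0 → max 375
Smallest max regret = 200 → A.

A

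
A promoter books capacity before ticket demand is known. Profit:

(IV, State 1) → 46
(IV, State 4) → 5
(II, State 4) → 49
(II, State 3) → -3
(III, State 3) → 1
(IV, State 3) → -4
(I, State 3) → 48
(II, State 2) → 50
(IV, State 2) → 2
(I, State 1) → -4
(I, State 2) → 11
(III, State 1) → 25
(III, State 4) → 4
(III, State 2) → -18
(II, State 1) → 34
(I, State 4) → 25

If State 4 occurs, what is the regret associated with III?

Best payoff under State 4 is 49.
Regret = 49 − 4 = 45.

45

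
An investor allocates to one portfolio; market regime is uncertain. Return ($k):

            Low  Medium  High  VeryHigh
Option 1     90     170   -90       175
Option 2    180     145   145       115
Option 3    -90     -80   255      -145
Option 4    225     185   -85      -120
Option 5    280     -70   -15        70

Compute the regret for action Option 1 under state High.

345

Best payoff under High is 255.
Regret = 255 − (-90) = 345.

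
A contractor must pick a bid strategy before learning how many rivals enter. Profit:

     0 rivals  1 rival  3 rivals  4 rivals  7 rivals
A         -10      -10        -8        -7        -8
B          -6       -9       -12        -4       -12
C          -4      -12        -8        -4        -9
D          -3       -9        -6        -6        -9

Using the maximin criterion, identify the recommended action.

D

Row minima: A=-10, B=-12, C=-12, D=-9
Best worst-case = -9 → D.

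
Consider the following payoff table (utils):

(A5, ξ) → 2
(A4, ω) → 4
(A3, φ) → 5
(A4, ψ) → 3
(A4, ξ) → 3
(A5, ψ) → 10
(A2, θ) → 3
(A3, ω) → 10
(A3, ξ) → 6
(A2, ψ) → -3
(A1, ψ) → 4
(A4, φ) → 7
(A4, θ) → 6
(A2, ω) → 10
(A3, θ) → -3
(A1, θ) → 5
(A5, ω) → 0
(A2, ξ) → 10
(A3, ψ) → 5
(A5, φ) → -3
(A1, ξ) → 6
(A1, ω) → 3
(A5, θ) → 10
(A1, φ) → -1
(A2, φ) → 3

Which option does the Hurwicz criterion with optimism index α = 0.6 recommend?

A4

A1: 0.6·6 + 0.4·(-1) = 3.2
A2: 0.6·10 + 0.4·(-3) = 4.8
A3: 0.6·10 + 0.4·(-3) = 4.8
A4: 0.6·7 + 0.4·3 = 5.4
A5: 0.6·10 + 0.4·(-3) = 4.8
Highest Hurwicz score = 5.4 → A4.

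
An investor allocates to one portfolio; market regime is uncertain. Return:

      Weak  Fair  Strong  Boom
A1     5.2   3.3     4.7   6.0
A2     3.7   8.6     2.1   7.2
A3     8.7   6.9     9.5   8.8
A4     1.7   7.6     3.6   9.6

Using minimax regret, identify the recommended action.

A3

Column bests: Weak=8.7, Fair=8.6, Strong=9.5, Boom=9.6.
A1 regrets: 3.5, 5.3, 4.8, 3.6 → max 5.3
A2 regrets: 5.0, 0.0, 7.4, 2.4 → max 7.4
A3 regrets: 0.0, 1.7, 0.0, 0.8 → max 1.7
A4 regrets: 7.0, 1.0, 5.9, 0.0 → max 7.0
Smallest max regret = 1.7 → A3.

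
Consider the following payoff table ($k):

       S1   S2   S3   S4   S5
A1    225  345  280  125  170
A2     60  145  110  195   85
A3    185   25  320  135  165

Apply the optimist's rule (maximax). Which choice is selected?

A1

Row maxima: A1=345, A2=195, A3=320
Best best-case = 345 → A1.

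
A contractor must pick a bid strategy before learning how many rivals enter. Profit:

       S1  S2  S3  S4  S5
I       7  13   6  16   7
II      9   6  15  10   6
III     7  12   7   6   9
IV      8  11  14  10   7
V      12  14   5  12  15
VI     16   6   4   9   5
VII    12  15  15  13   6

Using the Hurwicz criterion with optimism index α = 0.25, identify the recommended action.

I: 0.25·16 + 0.75·6 = 8.5
II: 0.25·15 + 0.75·6 = 8.25
III: 0.25·12 + 0.75·6 = 7.5
IV: 0.25·14 + 0.75·7 = 8.75
V: 0.25·15 + 0.75·5 = 7.5
VI: 0.25·16 + 0.75·4 = 7
VII: 0.25·15 + 0.75·6 = 8.25
Highest Hurwicz score = 8.75 → IV.

IV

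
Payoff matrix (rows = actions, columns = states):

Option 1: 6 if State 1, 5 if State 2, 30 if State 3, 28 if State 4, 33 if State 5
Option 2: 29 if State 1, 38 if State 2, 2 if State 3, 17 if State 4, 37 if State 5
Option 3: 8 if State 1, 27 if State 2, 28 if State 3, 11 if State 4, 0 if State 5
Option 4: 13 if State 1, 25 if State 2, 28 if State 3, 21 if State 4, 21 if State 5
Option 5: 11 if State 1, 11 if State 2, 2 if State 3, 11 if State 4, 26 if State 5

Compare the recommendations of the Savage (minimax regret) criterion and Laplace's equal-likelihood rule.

Column bests: State 1=29, State 2=38, State 3=30, State 4=28, State 5=37.
Option 1 regrets: 23, 33, 0, 0, 4 → max 33
Option 2 regrets: 0, 0, 28, 11, 0 → max 28
Option 3 regrets: 21, 11, 2, 17, 37 → max 37
Option 4 regrets: 16, 13, 2, 7, 16 → max 16
Option 5 regrets: 18, 27, 28, 17, 11 → max 28
Smallest max regret = 16 → Option 4.
Row averages: Option 1=20.4, Option 2=24.6, Option 3=14.8, Option 4=21.6, Option 5=12.2
Highest average = 24.6 → Option 2.

minimax regret → Option 4; laplace → Option 2 (disagree)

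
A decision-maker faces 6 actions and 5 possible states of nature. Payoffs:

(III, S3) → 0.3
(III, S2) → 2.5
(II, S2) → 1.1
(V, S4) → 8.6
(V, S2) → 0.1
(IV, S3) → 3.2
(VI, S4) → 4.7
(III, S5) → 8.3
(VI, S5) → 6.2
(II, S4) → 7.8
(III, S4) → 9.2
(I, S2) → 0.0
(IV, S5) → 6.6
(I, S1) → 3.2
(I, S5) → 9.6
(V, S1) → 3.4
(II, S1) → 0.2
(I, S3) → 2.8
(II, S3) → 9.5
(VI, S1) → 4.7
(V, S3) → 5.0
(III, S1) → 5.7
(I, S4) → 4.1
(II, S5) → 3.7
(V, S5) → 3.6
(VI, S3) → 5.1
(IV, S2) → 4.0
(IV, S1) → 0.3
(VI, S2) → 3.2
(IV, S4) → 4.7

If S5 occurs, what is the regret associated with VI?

3.4

Best payoff under S5 is 9.6.
Regret = 9.6 − 6.2 = 3.4.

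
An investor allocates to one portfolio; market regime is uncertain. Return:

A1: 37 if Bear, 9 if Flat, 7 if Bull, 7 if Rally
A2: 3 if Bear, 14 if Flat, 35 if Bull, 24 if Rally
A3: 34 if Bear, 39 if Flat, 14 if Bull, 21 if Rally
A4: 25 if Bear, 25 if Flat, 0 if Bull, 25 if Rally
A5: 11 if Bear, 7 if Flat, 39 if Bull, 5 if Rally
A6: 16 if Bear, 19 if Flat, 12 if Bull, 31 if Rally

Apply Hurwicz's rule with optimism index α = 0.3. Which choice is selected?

A3

A1: 0.3·37 + 0.7·7 = 16
A2: 0.3·35 + 0.7·3 = 12.6
A3: 0.3·39 + 0.7·14 = 21.5
A4: 0.3·25 + 0.7·0 = 7.5
A5: 0.3·39 + 0.7·5 = 15.2
A6: 0.3·31 + 0.7·12 = 17.7
Highest Hurwicz score = 21.5 → A3.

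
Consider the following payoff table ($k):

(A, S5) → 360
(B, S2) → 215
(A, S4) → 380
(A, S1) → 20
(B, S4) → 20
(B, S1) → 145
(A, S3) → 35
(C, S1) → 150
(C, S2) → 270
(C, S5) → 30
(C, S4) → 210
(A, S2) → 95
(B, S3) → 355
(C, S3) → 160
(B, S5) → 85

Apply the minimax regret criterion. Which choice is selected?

A

Column bests: S1=150, S2=270, S3=355, S4=380, S5=360.
A regrets: 130, 175, 320, 0, 0 → max 320
B regrets: 5, 55, 0, 360, 275 → max 360
C regrets: 0, 0, 195, 170, 330 → max 330
Smallest max regret = 320 → A.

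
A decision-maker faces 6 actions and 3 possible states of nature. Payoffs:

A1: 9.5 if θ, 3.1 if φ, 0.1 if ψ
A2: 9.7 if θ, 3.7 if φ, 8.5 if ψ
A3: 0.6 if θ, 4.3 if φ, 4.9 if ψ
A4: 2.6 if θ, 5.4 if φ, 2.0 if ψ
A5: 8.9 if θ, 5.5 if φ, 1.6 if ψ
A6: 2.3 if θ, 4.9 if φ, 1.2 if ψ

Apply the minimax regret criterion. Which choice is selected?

Column bests: θ=9.7, φ=5.5, ψ=8.5.
A1 regrets: 0.2, 2.4, 8.4 → max 8.4
A2 regrets: 0.0, 1.8, 0.0 → max 1.8
A3 regrets: 9.1, 1.2, 3.6 → max 9.1
A4 regrets: 7.1, 0.1, 6.5 → max 7.1
A5 regrets: 0.8, 0.0, 6.9 → max 6.9
A6 regrets: 7.4, 0.6, 7.3 → max 7.4
Smallest max regret = 1.8 → A2.

A2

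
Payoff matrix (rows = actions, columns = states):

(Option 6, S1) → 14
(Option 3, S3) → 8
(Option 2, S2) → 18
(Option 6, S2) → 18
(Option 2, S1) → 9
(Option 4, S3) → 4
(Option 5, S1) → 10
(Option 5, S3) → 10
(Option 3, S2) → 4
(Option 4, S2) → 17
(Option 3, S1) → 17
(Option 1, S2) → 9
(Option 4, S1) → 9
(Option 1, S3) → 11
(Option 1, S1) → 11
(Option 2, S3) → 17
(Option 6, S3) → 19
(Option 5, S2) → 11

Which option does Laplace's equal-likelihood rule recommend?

Row averages: Option 1=31/3, Option 2=44/3, Option 3=29/3, Option 4=10, Option 5=31/3, Option 6=17
Highest average = 17 → Option 6.

Option 6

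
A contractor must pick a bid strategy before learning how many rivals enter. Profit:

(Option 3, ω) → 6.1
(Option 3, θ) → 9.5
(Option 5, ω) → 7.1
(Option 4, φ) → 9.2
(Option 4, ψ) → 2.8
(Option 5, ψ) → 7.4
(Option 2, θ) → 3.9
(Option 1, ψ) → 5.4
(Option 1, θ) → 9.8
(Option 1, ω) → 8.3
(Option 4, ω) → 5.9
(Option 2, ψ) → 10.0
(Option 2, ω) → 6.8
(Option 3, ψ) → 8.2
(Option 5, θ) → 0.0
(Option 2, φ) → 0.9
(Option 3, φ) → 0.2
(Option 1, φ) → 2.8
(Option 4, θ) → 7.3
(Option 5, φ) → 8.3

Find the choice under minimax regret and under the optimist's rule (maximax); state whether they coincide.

Column bests: θ=9.8, φ=9.2, ψ=10.0, ω=8.3.
Option 1 regrets: 0.0, 6.4, 4.6, 0.0 → max 6.4
Option 2 regrets: 5.9, 8.3, 0.0, 1.5 → max 8.3
Option 3 regrets: 0.3, 9.0, 1.8, 2.2 → max 9.0
Option 4 regrets: 2.5, 0.0, 7.2, 2.4 → max 7.2
Option 5 regrets: 9.8, 0.9, 2.6, 1.2 → max 9.8
Smallest max regret = 6.4 → Option 1.
Row maxima: Option 1=9.8, Option 2=10.0, Option 3=9.5, Option 4=9.2, Option 5=8.3
Best best-case = 10.0 → Option 2.

minimax regret → Option 1; maximax → Option 2 (disagree)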